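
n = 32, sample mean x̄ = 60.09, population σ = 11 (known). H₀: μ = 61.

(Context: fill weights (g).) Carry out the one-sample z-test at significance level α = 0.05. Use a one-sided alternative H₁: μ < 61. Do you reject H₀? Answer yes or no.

SE = σ/√n = 11/√32 = 1.9445
z = (x̄−μ₀)/SE = (60.09−61)/1.9445 = -0.4680
p-value (one-sided, H₁ less) = 0.31990
At α=0.05: p ≥ α → fail to reject H₀

reject H₀: no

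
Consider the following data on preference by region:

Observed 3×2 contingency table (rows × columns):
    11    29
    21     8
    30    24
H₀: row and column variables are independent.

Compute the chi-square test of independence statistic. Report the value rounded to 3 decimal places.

Row totals [40, 29, 54], col totals [62, 61], n=123
χ² = (11−20.16)²/20.16 + (29−19.84)²/19.84 + (21−14.62)²/14.62 + (8−14.38)²/14.38 + (30−27.22)²/27.22 + (24−26.78)²/26.78 = 14.5871
df = 2

test statistic = 14.587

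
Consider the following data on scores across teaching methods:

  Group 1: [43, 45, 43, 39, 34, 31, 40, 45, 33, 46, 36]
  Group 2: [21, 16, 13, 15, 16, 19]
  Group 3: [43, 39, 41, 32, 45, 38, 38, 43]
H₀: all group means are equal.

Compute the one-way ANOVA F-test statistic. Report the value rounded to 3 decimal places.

test statistic = 60.010

Group means [39.55, 16.67, 39.88], grand mean 34.160
SSB = Σnᵢ(x̄ᵢ−x̄)² = 2416.424; SSW = ΣΣ(x−x̄ᵢ)² = 442.936
MSB = 2416.424/2 = 1208.2122; MSW = 442.936/22 = 20.1334
F = MSB/MSW = 60.0102
df = (2, 22)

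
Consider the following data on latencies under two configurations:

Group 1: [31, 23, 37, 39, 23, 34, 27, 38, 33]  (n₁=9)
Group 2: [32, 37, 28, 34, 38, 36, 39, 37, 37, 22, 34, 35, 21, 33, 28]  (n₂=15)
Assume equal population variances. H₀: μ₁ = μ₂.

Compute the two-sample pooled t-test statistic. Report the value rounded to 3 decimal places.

x̄₁=31.667, s₁=6.144, n₁=9
x̄₂=32.733, s₂=5.599, n₂=15
s_p² = [8·6.144² + 14·5.599²]/22 = 33.6788
SE = √(s_p²·(1/9+1/15)) = 2.4469
t = (31.667−32.733)/2.4469 = -0.4359
df = 22

test statistic = -0.436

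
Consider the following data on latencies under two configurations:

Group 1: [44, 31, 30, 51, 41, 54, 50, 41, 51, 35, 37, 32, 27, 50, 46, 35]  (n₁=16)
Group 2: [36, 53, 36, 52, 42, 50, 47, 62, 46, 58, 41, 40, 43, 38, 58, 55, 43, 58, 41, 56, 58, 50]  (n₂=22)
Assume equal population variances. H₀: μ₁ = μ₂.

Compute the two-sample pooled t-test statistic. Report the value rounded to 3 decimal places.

test statistic = -2.670

x̄₁=40.938, s₁=8.760, n₁=16
x̄₂=48.318, s₂=8.156, n₂=22
s_p² = [15·8.760² + 21·8.156²]/36 = 70.7697
SE = √(s_p²·(1/16+1/22)) = 2.7640
t = (40.938−48.318)/2.7640 = -2.6703
df = 36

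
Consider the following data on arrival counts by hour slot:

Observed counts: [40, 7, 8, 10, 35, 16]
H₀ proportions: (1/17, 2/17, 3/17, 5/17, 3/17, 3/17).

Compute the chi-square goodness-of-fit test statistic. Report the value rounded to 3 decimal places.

test statistic = 200.478

n = 116; E_i = n·p_i = [6.82, 13.65, 20.47, 34.12, 20.47, 20.47]
χ² = (40−6.82)²/6.82 + (7−13.65)²/13.65 + (8−20.47)²/20.47 + (10−34.12)²/34.12 + (35−20.47)²/20.47 + (16−20.47)²/20.47 = 200.4784
df = 5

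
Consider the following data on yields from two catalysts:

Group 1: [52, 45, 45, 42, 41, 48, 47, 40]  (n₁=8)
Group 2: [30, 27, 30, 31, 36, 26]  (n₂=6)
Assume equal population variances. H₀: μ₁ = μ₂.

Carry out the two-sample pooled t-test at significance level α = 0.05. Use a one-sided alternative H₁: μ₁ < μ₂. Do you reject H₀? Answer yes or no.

x̄₁=45.000, s₁=4.000, n₁=8
x̄₂=30.000, s₂=3.521, n₂=6
s_p² = [7·4.000² + 5·3.521²]/12 = 14.5000
SE = √(s_p²·(1/8+1/6)) = 2.0565
t = (45.000−30.000)/2.0565 = 7.2940
df = 12
p-value (one-sided, H₁ less) = 1.00000
At α=0.05: p ≥ α → fail to reject H₀

reject H₀: no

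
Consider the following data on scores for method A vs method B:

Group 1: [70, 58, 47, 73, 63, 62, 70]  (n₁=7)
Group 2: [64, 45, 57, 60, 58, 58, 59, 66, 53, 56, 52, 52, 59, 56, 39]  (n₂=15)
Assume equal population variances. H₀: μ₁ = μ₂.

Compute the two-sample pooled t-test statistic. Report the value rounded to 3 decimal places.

x̄₁=63.286, s₁=8.939, n₁=7
x̄₂=55.600, s₂=6.843, n₂=15
s_p² = [6·8.939² + 14·6.843²]/20 = 56.7514
SE = √(s_p²·(1/7+1/15)) = 3.4483
t = (63.286−55.600)/3.4483 = 2.2288
df = 20

test statistic = 2.229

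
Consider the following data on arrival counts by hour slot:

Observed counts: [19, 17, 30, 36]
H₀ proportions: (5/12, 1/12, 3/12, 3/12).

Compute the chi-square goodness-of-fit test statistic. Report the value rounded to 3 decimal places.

n = 102; E_i = n·p_i = [42.50, 8.50, 25.50, 25.50]
χ² = (19−42.50)²/42.50 + (17−8.50)²/8.50 + (30−25.50)²/25.50 + (36−25.50)²/25.50 = 26.6118
df = 3

test statistic = 26.612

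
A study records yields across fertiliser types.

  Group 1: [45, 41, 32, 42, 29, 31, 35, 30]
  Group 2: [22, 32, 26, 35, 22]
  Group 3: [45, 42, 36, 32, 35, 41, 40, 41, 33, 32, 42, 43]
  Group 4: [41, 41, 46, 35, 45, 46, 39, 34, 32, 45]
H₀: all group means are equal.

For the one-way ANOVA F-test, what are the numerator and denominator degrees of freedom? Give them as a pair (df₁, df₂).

degrees of freedom = [3, 31]

k = 4 groups, N = 35 total
df = (k−1, N−k) = (4−1, 35−4) = (3, 31)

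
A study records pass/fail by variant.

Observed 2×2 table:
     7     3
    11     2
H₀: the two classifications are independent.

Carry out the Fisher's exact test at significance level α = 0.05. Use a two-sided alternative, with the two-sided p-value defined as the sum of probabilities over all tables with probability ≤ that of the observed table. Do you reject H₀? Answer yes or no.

Margins: r₁=10, r₂=13, c₁=18, c₂=5, n=23
p_obs = C(10,7)·C(13,11)/C(23,18); sum pmf over tables with pmf ≤ p_obs
p-value (two-sided) = 0.61752
At α=0.05: p ≥ α → fail to reject H₀

reject H₀: no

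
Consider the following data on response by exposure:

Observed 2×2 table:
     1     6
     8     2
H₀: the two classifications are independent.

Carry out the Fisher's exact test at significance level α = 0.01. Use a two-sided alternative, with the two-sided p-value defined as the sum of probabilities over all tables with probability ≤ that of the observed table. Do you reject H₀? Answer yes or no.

Margins: r₁=7, r₂=10, c₁=9, c₂=8, n=17
p_obs = C(7,1)·C(10,8)/C(17,9); sum pmf over tables with pmf ≤ p_obs
p-value (two-sided) = 0.01522
At α=0.01: p ≥ α → fail to reject H₀

reject H₀: no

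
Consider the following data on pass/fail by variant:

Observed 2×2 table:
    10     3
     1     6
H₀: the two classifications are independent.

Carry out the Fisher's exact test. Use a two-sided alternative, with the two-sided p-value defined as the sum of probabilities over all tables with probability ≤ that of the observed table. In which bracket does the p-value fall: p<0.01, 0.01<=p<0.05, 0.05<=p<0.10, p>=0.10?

p-value bracket: 0.01<=p<0.05

Margins: r₁=13, r₂=7, c₁=11, c₂=9, n=20
p_obs = C(13,10)·C(7,1)/C(20,11); sum pmf over tables with pmf ≤ p_obs
p-value (two-sided) = 0.01664
→ bracket: 0.01<=p<0.05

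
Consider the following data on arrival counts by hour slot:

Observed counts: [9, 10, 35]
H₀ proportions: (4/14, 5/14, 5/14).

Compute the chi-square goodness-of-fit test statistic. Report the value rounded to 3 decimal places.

n = 54; E_i = n·p_i = [15.43, 19.29, 19.29]
χ² = (9−15.43)²/15.43 + (10−19.29)²/19.29 + (35−19.29)²/19.29 = 19.9537
df = 2

test statistic = 19.954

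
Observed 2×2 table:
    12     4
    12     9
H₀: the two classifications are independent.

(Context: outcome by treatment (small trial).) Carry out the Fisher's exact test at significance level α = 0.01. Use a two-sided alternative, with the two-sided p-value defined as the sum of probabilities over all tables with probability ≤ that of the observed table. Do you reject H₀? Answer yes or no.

reject H₀: no

Margins: r₁=16, r₂=21, c₁=24, c₂=13, n=37
p_obs = C(16,12)·C(21,12)/C(37,24); sum pmf over tables with pmf ≤ p_obs
p-value (two-sided) = 0.31486
At α=0.01: p ≥ α → fail to reject H₀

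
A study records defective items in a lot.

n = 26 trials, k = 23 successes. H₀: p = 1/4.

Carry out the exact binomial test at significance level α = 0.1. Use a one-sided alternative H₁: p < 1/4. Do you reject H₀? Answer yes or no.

reject H₀: no

Exact binomial: n=26, k=23, p₀=1/4=0.2500
P(X≤23) from Σ C(n,i)·p₀^i·(1−p₀)^(n−i)
p-value (one-sided, H₁ less) = 1.00000
At α=0.1: p ≥ α → fail to reject H₀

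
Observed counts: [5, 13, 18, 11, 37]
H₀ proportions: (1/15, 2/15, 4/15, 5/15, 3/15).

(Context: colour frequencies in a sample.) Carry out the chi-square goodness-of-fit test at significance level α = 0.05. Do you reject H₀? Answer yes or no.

n = 84; E_i = n·p_i = [5.60, 11.20, 22.40, 28.00, 16.80]
χ² = (5−5.60)²/5.60 + (13−11.20)²/11.20 + (18−22.40)²/22.40 + (11−28.00)²/28.00 + (37−16.80)²/16.80 = 35.8274
df = 4
p-value (upper-tail) = 0.00000
At α=0.05: p < α → reject H₀

reject H₀: yes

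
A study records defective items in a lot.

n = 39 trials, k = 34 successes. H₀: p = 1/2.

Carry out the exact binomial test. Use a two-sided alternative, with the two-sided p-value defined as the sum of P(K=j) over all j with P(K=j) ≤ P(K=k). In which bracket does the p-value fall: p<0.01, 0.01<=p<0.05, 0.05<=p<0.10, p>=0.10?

Exact binomial: n=39, k=34, p₀=1/2=0.5000
P(X=j) = C(n,j)·p₀^j·(1−p₀)^(n−j); p = Σ P(X=j) over j with P(X=j) ≤ P(X=34)
p-value (two-sided) = 0.00000
→ bracket: p<0.01

p-value bracket: p<0.01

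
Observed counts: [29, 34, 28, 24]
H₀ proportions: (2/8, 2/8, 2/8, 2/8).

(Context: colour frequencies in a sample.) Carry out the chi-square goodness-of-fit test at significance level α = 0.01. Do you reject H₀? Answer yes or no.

reject H₀: no

n = 115; E_i = n·p_i = [28.75, 28.75, 28.75, 28.75]
χ² = (29−28.75)²/28.75 + (34−28.75)²/28.75 + (28−28.75)²/28.75 + (24−28.75)²/28.75 = 1.7652
df = 3
p-value (upper-tail) = 0.62253
At α=0.01: p ≥ α → fail to reject H₀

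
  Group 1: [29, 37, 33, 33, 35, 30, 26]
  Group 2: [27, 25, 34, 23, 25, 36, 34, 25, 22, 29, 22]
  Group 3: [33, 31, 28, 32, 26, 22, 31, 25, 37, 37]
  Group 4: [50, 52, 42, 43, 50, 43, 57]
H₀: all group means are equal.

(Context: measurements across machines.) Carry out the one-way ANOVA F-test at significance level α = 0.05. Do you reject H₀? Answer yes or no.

reject H₀: yes

Group means [31.86, 27.45, 30.20, 48.14], grand mean 33.257
SSB = Σnᵢ(x̄ᵢ−x̄)² = 2028.644; SSW = ΣΣ(x−x̄ᵢ)² = 756.042
MSB = 2028.644/3 = 676.2147; MSW = 756.042/31 = 24.3884
F = MSB/MSW = 27.7269
df = (3, 31)
p-value (upper-tail) = 0.00000
At α=0.05: p < α → reject H₀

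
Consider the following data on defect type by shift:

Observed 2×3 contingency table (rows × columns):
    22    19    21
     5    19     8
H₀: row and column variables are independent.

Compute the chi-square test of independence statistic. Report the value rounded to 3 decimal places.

test statistic = 7.746

Row totals [62, 32], col totals [27, 38, 29], n=94
χ² = (22−17.81)²/17.81 + (19−25.06)²/25.06 + (21−19.13)²/19.13 + (5−9.19)²/9.19 + (19−12.94)²/12.94 + (8−9.87)²/9.87 = 7.7458
df = 2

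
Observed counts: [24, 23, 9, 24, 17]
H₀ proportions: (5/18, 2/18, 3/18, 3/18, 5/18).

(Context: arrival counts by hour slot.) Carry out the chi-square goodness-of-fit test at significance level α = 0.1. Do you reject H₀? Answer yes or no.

reject H₀: yes

n = 97; E_i = n·p_i = [26.94, 10.78, 16.17, 16.17, 26.94]
χ² = (24−26.94)²/26.94 + (23−10.78)²/10.78 + (9−16.17)²/16.17 + (24−16.17)²/16.17 + (17−26.94)²/26.94 = 24.8247
df = 4
p-value (upper-tail) = 0.00005
At α=0.1: p < α → reject H₀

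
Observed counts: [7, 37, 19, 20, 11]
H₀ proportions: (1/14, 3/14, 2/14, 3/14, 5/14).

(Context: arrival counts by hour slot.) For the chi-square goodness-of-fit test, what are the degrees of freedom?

degrees of freedom = 4

df = k − 1 = 5 − 1 = 4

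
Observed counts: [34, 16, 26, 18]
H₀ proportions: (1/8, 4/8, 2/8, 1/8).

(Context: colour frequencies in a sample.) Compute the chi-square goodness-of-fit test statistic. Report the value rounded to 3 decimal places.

n = 94; E_i = n·p_i = [11.75, 47.00, 23.50, 11.75]
χ² = (34−11.75)²/11.75 + (16−47.00)²/47.00 + (26−23.50)²/23.50 + (18−11.75)²/11.75 = 66.1702
df = 3

test statistic = 66.170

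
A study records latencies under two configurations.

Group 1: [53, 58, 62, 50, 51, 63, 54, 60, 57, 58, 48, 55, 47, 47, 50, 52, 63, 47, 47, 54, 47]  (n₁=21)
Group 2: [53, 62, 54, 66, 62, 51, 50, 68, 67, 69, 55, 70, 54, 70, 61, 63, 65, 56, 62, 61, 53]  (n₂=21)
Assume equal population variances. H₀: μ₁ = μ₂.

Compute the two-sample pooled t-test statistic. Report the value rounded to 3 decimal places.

test statistic = -3.769

x̄₁=53.476, s₁=5.591, n₁=21
x̄₂=60.571, s₂=6.569, n₂=21
s_p² = [20·5.591² + 20·6.569²]/40 = 37.2095
SE = √(s_p²·(1/21+1/21)) = 1.8825
t = (53.476−60.571)/1.8825 = -3.7691
df = 40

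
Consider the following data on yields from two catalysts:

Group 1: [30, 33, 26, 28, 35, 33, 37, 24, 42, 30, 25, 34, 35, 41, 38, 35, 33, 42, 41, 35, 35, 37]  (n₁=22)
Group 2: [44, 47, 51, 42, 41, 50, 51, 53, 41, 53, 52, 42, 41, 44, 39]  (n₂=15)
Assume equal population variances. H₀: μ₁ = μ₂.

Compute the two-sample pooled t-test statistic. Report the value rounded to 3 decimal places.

x̄₁=34.045, s₁=5.260, n₁=22
x̄₂=46.067, s₂=5.106, n₂=15
s_p² = [21·5.260² + 14·5.106²]/35 = 27.0254
SE = √(s_p²·(1/22+1/15)) = 1.7407
t = (34.045−46.067)/1.7407 = -6.9059
df = 35

test statistic = -6.906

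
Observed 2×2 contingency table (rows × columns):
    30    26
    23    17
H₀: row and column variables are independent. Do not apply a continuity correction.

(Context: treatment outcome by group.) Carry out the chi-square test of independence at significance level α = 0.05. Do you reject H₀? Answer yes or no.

reject H₀: no

Row totals [56, 40], col totals [53, 43], n=96
χ² = (30−30.92)²/30.92 + (26−25.08)²/25.08 + (23−22.08)²/22.08 + (17−17.92)²/17.92 = 0.1456
df = 1
p-value (upper-tail) = 0.70275
At α=0.05: p ≥ α → fail to reject H₀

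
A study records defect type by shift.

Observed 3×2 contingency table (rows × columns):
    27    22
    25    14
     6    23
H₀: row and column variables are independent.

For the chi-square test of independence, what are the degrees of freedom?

df = (r−1)(c−1) = (3−1)·(2−1) = 2

degrees of freedom = 2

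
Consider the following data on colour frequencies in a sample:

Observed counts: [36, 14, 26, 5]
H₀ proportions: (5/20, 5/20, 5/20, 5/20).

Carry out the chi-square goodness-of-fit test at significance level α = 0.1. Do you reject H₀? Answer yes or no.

reject H₀: yes

n = 81; E_i = n·p_i = [20.25, 20.25, 20.25, 20.25]
χ² = (36−20.25)²/20.25 + (14−20.25)²/20.25 + (26−20.25)²/20.25 + (5−20.25)²/20.25 = 27.2963
df = 3
p-value (upper-tail) = 0.00001
At α=0.1: p < α → reject H₀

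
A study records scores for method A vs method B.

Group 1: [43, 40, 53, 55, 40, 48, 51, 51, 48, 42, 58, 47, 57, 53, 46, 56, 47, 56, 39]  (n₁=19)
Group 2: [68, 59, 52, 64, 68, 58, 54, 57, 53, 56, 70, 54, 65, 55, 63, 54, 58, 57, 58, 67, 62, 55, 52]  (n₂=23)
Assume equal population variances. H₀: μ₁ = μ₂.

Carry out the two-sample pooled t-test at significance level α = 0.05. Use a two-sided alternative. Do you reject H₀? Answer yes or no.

reject H₀: yes

x̄₁=48.947, s₁=6.169, n₁=19
x̄₂=59.087, s₂=5.616, n₂=23
s_p² = [18·6.169² + 22·5.616²]/40 = 34.4693
SE = √(s_p²·(1/19+1/23)) = 1.8201
t = (48.947−59.087)/1.8201 = -5.5708
df = 40
p-value (two-sided) = 0.00000
At α=0.05: p < α → reject H₀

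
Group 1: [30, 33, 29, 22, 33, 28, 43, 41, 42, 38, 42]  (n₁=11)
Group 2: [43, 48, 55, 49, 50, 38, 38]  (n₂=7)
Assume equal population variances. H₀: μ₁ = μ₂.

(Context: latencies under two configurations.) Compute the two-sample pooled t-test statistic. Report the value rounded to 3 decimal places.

x̄₁=34.636, s₁=7.018, n₁=11
x̄₂=45.857, s₂=6.414, n₂=7
s_p² = [10·7.018² + 6·6.414²]/16 = 46.2127
SE = √(s_p²·(1/11+1/7)) = 3.2868
t = (34.636−45.857)/3.2868 = -3.4139
df = 16

test statistic = -3.414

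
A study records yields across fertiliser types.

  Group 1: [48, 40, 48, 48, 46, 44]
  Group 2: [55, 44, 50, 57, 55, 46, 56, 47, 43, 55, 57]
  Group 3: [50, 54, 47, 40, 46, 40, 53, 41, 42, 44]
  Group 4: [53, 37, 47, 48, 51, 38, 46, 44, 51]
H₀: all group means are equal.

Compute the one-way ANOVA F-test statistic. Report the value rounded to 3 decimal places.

test statistic = 2.942

Group means [45.67, 51.36, 45.70, 46.11], grand mean 47.528
SSB = Σnᵢ(x̄ᵢ−x̄)² = 234.105; SSW = ΣΣ(x−x̄ᵢ)² = 848.868
MSB = 234.105/3 = 78.0348; MSW = 848.868/32 = 26.5271
F = MSB/MSW = 2.9417
df = (3, 32)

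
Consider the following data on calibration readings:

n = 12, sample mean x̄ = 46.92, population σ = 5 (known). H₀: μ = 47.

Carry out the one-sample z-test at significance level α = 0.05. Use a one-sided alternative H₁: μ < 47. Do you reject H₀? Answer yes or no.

SE = σ/√n = 5/√12 = 1.4434
z = (x̄−μ₀)/SE = (46.92−47)/1.4434 = -0.0554
p-value (one-sided, H₁ less) = 0.47790
At α=0.05: p ≥ α → fail to reject H₀

reject H₀: no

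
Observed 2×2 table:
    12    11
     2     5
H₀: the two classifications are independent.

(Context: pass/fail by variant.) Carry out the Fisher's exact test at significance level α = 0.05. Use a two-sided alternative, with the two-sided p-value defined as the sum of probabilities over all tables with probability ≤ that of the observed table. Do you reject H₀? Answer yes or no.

reject H₀: no

Margins: r₁=23, r₂=7, c₁=14, c₂=16, n=30
p_obs = C(23,12)·C(7,2)/C(30,14); sum pmf over tables with pmf ≤ p_obs
p-value (two-sided) = 0.39923
At α=0.05: p ≥ α → fail to reject H₀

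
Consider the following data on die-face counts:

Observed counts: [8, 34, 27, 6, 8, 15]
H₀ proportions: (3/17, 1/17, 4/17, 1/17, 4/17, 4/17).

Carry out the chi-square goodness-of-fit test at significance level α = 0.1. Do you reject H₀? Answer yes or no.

reject H₀: yes

n = 98; E_i = n·p_i = [17.29, 5.76, 23.06, 5.76, 23.06, 23.06]
χ² = (8−17.29)²/17.29 + (34−5.76)²/5.76 + (27−23.06)²/23.06 + (6−5.76)²/5.76 + (8−23.06)²/23.06 + (15−23.06)²/23.06 = 156.6241
df = 5
p-value (upper-tail) = 0.00000
At α=0.1: p < α → reject H₀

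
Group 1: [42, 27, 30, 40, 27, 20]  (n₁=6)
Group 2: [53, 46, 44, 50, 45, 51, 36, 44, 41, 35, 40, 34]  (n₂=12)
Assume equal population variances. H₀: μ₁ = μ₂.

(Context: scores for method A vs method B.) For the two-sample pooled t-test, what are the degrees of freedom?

degrees of freedom = 16

df = n₁ + n₂ − 2 = 6 + 12 − 2 = 16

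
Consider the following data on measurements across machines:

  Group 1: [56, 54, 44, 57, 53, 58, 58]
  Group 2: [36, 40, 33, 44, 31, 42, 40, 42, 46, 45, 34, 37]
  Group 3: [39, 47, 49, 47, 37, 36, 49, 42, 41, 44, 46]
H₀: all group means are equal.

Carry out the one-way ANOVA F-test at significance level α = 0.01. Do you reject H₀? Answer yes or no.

reject H₀: yes

Group means [54.29, 39.17, 43.36], grand mean 44.233
SSB = Σnᵢ(x̄ᵢ−x̄)² = 1023.726; SSW = ΣΣ(x−x̄ᵢ)² = 631.641
MSB = 1023.726/2 = 511.8630; MSW = 631.641/27 = 23.3941
F = MSB/MSW = 21.8800
df = (2, 27)
p-value (upper-tail) = 0.00000
At α=0.01: p < α → reject H₀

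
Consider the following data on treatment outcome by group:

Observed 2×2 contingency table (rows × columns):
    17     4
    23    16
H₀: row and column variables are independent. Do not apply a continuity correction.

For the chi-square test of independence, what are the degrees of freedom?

df = (r−1)(c−1) = (2−1)·(2−1) = 1

degrees of freedom = 1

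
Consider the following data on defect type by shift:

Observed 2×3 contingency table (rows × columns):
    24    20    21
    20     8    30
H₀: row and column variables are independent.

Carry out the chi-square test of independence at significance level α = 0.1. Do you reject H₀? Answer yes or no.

reject H₀: yes

Row totals [65, 58], col totals [44, 28, 51], n=123
χ² = (24−23.25)²/23.25 + (20−14.80)²/14.80 + (21−26.95)²/26.95 + (20−20.75)²/20.75 + (8−13.20)²/13.20 + (30−24.05)²/24.05 = 6.7181
df = 2
p-value (upper-tail) = 0.03477
At α=0.1: p < α → reject H₀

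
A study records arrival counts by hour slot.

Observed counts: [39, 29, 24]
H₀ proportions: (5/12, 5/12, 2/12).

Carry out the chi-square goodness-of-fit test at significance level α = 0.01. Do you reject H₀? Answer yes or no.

n = 92; E_i = n·p_i = [38.33, 38.33, 15.33]
χ² = (39−38.33)²/38.33 + (29−38.33)²/38.33 + (24−15.33)²/15.33 = 7.1826
df = 2
p-value (upper-tail) = 0.02756
At α=0.01: p ≥ α → fail to reject H₀

reject H₀: no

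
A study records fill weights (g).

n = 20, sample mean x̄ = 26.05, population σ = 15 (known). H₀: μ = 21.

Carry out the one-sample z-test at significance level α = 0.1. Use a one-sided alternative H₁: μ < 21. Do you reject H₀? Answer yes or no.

reject H₀: no

SE = σ/√n = 15/√20 = 3.3541
z = (x̄−μ₀)/SE = (26.05−21)/3.3541 = 1.5056
p-value (one-sided, H₁ less) = 0.93392
At α=0.1: p ≥ α → fail to reject H₀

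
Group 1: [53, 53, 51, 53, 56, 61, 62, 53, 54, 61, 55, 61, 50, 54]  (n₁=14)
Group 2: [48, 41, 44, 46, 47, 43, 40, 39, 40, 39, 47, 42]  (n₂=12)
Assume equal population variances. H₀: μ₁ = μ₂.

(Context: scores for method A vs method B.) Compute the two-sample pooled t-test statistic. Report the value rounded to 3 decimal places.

x̄₁=55.500, s₁=4.053, n₁=14
x̄₂=43.000, s₂=3.330, n₂=12
s_p² = [13·4.053² + 11·3.330²]/24 = 13.9792
SE = √(s_p²·(1/14+1/12)) = 1.4709
t = (55.500−43.000)/1.4709 = 8.4984
df = 24

test statistic = 8.498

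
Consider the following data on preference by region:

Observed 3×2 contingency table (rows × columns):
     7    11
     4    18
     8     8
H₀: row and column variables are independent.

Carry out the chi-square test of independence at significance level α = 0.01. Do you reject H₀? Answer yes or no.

Row totals [18, 22, 16], col totals [19, 37], n=56
χ² = (7−6.11)²/6.11 + (11−11.89)²/11.89 + (4−7.46)²/7.46 + (18−14.54)²/14.54 + (8−5.43)²/5.43 + (8−10.57)²/10.57 = 4.4746
df = 2
p-value (upper-tail) = 0.10675
At α=0.01: p ≥ α → fail to reject H₀

reject H₀: no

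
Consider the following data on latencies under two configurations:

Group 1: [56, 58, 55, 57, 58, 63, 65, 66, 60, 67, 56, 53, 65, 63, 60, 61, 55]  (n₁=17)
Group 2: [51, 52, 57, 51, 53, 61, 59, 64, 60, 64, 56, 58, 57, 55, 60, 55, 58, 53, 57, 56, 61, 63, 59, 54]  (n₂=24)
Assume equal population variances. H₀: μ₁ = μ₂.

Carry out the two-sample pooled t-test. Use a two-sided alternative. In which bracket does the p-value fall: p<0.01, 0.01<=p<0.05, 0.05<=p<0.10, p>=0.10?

x̄₁=59.882, s₁=4.343, n₁=17
x̄₂=57.250, s₂=3.848, n₂=24
s_p² = [16·4.343² + 23·3.848²]/39 = 16.4683
SE = √(s_p²·(1/17+1/24)) = 1.2864
t = (59.882−57.250)/1.2864 = 2.0462
df = 39
p-value (two-sided) = 0.04752
→ bracket: 0.01<=p<0.05

p-value bracket: 0.01<=p<0.05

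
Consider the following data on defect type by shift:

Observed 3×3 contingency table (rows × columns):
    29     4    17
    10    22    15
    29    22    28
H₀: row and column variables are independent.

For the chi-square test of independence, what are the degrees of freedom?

df = (r−1)(c−1) = (3−1)·(3−1) = 4

degrees of freedom = 4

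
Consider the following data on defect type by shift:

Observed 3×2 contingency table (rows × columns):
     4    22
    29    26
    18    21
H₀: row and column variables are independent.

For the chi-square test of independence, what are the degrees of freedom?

degrees of freedom = 2

df = (r−1)(c−1) = (3−1)·(2−1) = 2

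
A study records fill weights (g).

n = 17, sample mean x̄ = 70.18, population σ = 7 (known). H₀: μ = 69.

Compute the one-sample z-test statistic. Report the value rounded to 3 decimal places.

test statistic = 0.695

SE = σ/√n = 7/√17 = 1.6977
z = (x̄−μ₀)/SE = (70.18−69)/1.6977 = 0.6950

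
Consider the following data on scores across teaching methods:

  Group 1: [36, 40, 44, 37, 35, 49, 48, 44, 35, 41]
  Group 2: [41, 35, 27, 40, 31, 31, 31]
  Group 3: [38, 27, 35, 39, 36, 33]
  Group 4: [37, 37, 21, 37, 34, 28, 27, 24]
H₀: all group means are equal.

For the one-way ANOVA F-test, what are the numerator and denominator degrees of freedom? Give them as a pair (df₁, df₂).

k = 4 groups, N = 31 total
df = (k−1, N−k) = (4−1, 31−4) = (3, 27)

degrees of freedom = [3, 27]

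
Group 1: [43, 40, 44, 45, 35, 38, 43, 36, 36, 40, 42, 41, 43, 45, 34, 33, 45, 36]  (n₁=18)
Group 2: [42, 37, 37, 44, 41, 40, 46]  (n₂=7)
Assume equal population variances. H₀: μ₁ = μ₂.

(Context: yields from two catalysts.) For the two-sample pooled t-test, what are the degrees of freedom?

degrees of freedom = 23

df = n₁ + n₂ − 2 = 18 + 7 − 2 = 23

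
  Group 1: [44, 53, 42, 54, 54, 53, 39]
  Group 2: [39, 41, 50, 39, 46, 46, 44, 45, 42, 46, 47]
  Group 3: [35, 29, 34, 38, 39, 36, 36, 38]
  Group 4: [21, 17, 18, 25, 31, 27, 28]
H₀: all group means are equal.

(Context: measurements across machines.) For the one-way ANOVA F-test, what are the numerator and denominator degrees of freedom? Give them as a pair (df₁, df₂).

k = 4 groups, N = 33 total
df = (k−1, N−k) = (4−1, 33−4) = (3, 29)

degrees of freedom = [3, 29]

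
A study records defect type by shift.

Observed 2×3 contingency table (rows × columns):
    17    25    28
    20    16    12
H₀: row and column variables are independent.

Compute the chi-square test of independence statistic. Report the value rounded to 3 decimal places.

Row totals [70, 48], col totals [37, 41, 40], n=118
χ² = (17−21.95)²/21.95 + (25−24.32)²/24.32 + (28−23.73)²/23.73 + (20−15.05)²/15.05 + (16−16.68)²/16.68 + (12−16.27)²/16.27 = 4.6798
df = 2

test statistic = 4.680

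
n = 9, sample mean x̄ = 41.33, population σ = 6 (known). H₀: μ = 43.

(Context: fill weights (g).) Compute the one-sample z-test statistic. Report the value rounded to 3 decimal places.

SE = σ/√n = 6/√9 = 2.0000
z = (x̄−μ₀)/SE = (41.33−43)/2.0000 = -0.8350

test statistic = -0.835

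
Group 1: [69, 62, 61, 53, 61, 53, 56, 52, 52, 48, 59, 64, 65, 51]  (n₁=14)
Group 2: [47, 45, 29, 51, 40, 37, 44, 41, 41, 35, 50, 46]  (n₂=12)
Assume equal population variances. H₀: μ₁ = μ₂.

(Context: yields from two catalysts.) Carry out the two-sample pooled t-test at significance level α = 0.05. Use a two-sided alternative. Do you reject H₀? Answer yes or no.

x̄₁=57.571, s₁=6.284, n₁=14
x̄₂=42.167, s₂=6.379, n₂=12
s_p² = [13·6.284² + 11·6.379²]/24 = 40.0456
SE = √(s_p²·(1/14+1/12)) = 2.4895
t = (57.571−42.167)/2.4895 = 6.1879
df = 24
p-value (two-sided) = 0.00000
At α=0.05: p < α → reject H₀

reject H₀: yes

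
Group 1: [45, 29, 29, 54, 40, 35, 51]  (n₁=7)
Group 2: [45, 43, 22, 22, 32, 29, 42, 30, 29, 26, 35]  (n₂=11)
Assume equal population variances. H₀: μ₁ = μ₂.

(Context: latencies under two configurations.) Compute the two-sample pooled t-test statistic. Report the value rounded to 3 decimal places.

test statistic = 1.898

x̄₁=40.429, s₁=10.064, n₁=7
x̄₂=32.273, s₂=8.101, n₂=11
s_p² = [6·10.064² + 10·8.101²]/16 = 78.9935
SE = √(s_p²·(1/7+1/11)) = 4.2972
t = (40.429−32.273)/4.2972 = 1.8979
df = 16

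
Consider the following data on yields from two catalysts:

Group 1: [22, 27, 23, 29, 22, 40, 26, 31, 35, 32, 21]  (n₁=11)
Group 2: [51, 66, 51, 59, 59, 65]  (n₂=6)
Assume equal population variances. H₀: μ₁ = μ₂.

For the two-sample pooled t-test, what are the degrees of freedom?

df = n₁ + n₂ − 2 = 11 + 6 − 2 = 15

degrees of freedom = 15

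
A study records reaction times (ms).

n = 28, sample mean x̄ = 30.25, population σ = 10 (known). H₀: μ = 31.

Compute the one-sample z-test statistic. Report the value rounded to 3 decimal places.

test statistic = -0.397

SE = σ/√n = 10/√28 = 1.8898
z = (x̄−μ₀)/SE = (30.25−31)/1.8898 = -0.3969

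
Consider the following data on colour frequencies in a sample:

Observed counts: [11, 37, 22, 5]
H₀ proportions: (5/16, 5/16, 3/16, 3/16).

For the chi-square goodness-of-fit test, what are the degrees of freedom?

degrees of freedom = 3

df = k − 1 = 4 − 1 = 3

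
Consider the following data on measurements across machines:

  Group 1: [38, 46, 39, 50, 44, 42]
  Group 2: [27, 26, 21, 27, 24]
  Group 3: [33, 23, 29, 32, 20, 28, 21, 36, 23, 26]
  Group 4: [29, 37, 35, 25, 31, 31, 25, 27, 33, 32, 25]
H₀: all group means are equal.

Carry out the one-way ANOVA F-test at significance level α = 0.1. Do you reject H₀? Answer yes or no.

Group means [43.17, 25.00, 27.10, 30.00], grand mean 30.781
SSB = Σnᵢ(x̄ᵢ−x̄)² = 1229.735; SSW = ΣΣ(x−x̄ᵢ)² = 565.733
MSB = 1229.735/3 = 409.9118; MSW = 565.733/28 = 20.2048
F = MSB/MSW = 20.2879
df = (3, 28)
p-value (upper-tail) = 0.00000
At α=0.1: p < α → reject H₀

reject H₀: yes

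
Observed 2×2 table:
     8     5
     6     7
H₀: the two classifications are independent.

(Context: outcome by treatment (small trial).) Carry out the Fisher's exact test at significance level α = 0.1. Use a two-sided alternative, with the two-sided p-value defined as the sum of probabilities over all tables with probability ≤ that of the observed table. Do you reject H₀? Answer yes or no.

Margins: r₁=13, r₂=13, c₁=14, c₂=12, n=26
p_obs = C(13,8)·C(13,6)/C(26,14); sum pmf over tables with pmf ≤ p_obs
p-value (two-sided) = 0.69510
At α=0.1: p ≥ α → fail to reject H₀

reject H₀: no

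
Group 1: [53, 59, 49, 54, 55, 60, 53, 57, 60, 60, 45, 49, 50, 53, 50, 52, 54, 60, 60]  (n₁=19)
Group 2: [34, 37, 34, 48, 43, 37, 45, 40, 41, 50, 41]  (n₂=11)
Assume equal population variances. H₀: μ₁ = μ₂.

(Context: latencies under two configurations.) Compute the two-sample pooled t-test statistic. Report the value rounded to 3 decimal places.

test statistic = 7.299

x̄₁=54.368, s₁=4.609, n₁=19
x̄₂=40.909, s₂=5.300, n₂=11
s_p² = [18·4.609² + 10·5.300²]/28 = 23.6904
SE = √(s_p²·(1/19+1/11)) = 1.8441
t = (54.368−40.909)/1.8441 = 7.2988
df = 28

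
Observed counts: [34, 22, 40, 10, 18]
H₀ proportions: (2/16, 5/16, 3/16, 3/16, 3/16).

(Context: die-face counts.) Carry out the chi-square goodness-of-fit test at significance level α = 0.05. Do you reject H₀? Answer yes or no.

n = 124; E_i = n·p_i = [15.50, 38.75, 23.25, 23.25, 23.25]
χ² = (34−15.50)²/15.50 + (22−38.75)²/38.75 + (40−23.25)²/23.25 + (10−23.25)²/23.25 + (18−23.25)²/23.25 = 50.1247
df = 4
p-value (upper-tail) = 0.00000
At α=0.05: p < α → reject H₀

reject H₀: yes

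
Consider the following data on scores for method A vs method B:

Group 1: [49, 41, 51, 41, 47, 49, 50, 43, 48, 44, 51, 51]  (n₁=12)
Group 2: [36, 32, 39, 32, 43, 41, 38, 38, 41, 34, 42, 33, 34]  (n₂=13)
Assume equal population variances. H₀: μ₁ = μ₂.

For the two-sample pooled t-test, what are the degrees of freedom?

degrees of freedom = 23

df = n₁ + n₂ − 2 = 12 + 13 − 2 = 23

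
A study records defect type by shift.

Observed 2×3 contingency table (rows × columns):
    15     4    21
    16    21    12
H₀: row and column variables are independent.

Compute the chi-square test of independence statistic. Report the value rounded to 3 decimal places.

Row totals [40, 49], col totals [31, 25, 33], n=89
χ² = (15−13.93)²/13.93 + (4−11.24)²/11.24 + (21−14.83)²/14.83 + (16−17.07)²/17.07 + (21−13.76)²/13.76 + (12−18.17)²/18.17 = 13.2724
df = 2

test statistic = 13.272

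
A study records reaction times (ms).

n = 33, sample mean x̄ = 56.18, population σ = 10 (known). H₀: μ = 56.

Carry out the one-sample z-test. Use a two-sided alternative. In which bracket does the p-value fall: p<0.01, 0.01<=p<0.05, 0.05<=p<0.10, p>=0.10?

p-value bracket: p>=0.10

SE = σ/√n = 10/√33 = 1.7408
z = (x̄−μ₀)/SE = (56.18−56)/1.7408 = 0.1034
p-value (two-sided) = 0.91764
→ bracket: p>=0.10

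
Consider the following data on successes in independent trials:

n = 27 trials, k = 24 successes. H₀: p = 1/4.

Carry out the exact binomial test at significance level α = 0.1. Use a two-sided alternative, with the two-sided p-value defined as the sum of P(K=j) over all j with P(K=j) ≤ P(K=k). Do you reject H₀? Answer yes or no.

reject H₀: yes

Exact binomial: n=27, k=24, p₀=1/4=0.2500
P(X=j) = C(n,j)·p₀^j·(1−p₀)^(n−j); p = Σ P(X=j) over j with P(X=j) ≤ P(X=24)
p-value (two-sided) = 0.00000
At α=0.1: p < α → reject H₀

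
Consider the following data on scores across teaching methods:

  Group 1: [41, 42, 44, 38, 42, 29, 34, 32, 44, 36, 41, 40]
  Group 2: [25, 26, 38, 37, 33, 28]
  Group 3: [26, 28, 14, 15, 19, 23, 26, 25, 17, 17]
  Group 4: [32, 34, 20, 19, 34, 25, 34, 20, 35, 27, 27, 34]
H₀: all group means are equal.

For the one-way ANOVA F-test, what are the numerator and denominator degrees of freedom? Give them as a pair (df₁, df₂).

degrees of freedom = [3, 36]

k = 4 groups, N = 40 total
df = (k−1, N−k) = (4−1, 40−4) = (3, 36)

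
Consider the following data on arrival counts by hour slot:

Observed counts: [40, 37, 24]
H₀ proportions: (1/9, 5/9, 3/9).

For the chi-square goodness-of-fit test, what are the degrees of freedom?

df = k − 1 = 3 − 1 = 2

degrees of freedom = 2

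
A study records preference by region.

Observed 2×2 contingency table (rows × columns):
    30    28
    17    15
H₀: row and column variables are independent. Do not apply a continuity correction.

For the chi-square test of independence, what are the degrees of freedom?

degrees of freedom = 1

df = (r−1)(c−1) = (2−1)·(2−1) = 1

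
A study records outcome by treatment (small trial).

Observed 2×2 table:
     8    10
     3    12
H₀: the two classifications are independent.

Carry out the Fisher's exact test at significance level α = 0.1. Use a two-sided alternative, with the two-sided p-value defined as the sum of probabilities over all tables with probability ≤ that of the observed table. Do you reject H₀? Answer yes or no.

reject H₀: no

Margins: r₁=18, r₂=15, c₁=11, c₂=22, n=33
p_obs = C(18,8)·C(15,3)/C(33,11); sum pmf over tables with pmf ≤ p_obs
p-value (two-sided) = 0.26593
At α=0.1: p ≥ α → fail to reject H₀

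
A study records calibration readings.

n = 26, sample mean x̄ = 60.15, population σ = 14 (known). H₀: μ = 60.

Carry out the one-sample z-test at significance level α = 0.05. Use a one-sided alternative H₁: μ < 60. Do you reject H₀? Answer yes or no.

SE = σ/√n = 14/√26 = 2.7456
z = (x̄−μ₀)/SE = (60.15−60)/2.7456 = 0.0546
p-value (one-sided, H₁ less) = 0.52178
At α=0.05: p ≥ α → fail to reject H₀

reject H₀: no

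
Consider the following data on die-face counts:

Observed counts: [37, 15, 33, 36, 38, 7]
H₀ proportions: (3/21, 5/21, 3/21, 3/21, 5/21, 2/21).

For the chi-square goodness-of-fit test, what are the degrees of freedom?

df = k − 1 = 6 − 1 = 5

degrees of freedom = 5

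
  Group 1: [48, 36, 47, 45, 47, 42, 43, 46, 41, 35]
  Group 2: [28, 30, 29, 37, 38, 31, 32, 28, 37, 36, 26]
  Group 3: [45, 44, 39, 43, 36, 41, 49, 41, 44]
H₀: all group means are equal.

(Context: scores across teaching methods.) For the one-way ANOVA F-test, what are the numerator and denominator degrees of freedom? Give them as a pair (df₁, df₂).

k = 3 groups, N = 30 total
df = (k−1, N−k) = (3−1, 30−3) = (2, 27)

degrees of freedom = [2, 27]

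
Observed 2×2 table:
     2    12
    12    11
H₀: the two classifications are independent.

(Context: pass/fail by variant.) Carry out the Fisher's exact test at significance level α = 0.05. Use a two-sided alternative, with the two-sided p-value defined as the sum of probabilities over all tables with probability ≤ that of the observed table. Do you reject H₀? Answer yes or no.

reject H₀: yes

Margins: r₁=14, r₂=23, c₁=14, c₂=23, n=37
p_obs = C(14,2)·C(23,12)/C(37,14); sum pmf over tables with pmf ≤ p_obs
p-value (two-sided) = 0.03549
At α=0.05: p < α → reject H₀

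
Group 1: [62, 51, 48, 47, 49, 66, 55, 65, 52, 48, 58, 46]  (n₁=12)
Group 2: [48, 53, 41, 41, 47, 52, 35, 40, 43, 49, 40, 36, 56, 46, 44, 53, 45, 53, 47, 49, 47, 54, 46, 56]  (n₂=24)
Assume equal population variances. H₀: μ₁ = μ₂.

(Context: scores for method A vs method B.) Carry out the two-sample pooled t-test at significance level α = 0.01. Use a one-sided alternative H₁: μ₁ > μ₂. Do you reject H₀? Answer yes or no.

reject H₀: yes

x̄₁=53.917, s₁=7.192, n₁=12
x̄₂=46.708, s₂=5.960, n₂=24
s_p² = [11·7.192² + 23·5.960²]/34 = 40.7610
SE = √(s_p²·(1/12+1/24)) = 2.2572
t = (53.917−46.708)/2.2572 = 3.1934
df = 34
p-value (one-sided, H₁ greater) = 0.00151
At α=0.01: p < α → reject H₀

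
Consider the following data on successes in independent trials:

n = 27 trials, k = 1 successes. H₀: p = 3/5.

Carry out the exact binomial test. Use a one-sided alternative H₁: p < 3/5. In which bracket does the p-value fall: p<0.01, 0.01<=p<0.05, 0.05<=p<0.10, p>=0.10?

Exact binomial: n=27, k=1, p₀=3/5=0.6000
P(X≤1) from Σ C(n,i)·p₀^i·(1−p₀)^(n−i)
p-value (one-sided, H₁ less) = 0.00000
→ bracket: p<0.01

p-value bracket: p<0.01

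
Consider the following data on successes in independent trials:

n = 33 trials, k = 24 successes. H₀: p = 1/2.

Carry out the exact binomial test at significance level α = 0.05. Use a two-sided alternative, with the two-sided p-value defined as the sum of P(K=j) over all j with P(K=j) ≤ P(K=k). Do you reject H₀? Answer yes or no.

Exact binomial: n=33, k=24, p₀=1/2=0.5000
P(X=j) = C(n,j)·p₀^j·(1−p₀)^(n−j); p = Σ P(X=j) over j with P(X=j) ≤ P(X=24)
p-value (two-sided) = 0.01353
At α=0.05: p < α → reject H₀

reject H₀: yes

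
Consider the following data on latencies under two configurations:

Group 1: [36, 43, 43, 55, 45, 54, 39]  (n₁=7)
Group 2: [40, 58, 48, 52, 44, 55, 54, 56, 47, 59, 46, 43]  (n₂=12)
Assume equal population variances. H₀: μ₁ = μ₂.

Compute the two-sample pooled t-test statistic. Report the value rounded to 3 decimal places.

x̄₁=45.000, s₁=7.141, n₁=7
x̄₂=50.167, s₂=6.322, n₂=12
s_p² = [6·7.141² + 11·6.322²]/17 = 43.8627
SE = √(s_p²·(1/7+1/12)) = 3.1498
t = (45.000−50.167)/3.1498 = -1.6403
df = 17

test statistic = -1.640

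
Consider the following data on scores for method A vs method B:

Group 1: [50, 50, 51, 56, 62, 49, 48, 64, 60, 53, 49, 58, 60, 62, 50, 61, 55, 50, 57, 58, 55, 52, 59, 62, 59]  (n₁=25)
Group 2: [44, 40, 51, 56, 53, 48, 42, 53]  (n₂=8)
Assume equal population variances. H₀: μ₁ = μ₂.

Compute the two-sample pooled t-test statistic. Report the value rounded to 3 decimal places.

x̄₁=55.600, s₁=5.041, n₁=25
x̄₂=48.375, s₂=5.829, n₂=8
s_p² = [24·5.041² + 7·5.829²]/31 = 27.3508
SE = √(s_p²·(1/25+1/8)) = 2.1244
t = (55.600−48.375)/2.1244 = 3.4010
df = 31

test statistic = 3.401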